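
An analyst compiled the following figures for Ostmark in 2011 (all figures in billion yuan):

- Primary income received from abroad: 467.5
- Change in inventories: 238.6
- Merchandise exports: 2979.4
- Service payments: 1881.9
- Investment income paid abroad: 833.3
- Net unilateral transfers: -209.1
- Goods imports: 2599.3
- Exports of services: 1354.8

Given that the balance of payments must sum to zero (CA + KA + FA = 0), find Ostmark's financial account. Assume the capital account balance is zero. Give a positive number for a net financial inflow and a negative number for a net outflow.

721.9

Goods balance = 2979.4 - 2599.3 = 380.1
Services balance = 1354.8 - 1881.9 = -527.1
Trade balance (goods + services) = 380.1 + (-527.1) = -147.0
Net primary income = 467.5 - 833.3 = -365.8
Net secondary income = -209.1
Current account = -147.0 + (-365.8) + (-209.1) = -721.9
Financial account = -(-721.9) = 721.9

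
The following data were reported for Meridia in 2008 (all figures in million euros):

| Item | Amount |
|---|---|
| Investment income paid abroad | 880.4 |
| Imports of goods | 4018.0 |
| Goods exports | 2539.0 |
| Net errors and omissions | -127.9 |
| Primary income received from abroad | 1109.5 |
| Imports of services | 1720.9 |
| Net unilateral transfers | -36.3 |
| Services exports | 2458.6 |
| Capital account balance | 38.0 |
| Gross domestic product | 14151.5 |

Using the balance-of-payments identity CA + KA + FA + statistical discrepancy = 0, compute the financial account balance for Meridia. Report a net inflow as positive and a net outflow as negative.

Goods balance = 2539.0 - 4018.0 = -1479.0
Services balance = 2458.6 - 1720.9 = 737.7
Trade balance (goods + services) = -1479.0 + 737.7 = -741.3
Net primary income = 1109.5 - 880.4 = 229.1
Net secondary income = -36.3
Current account = -741.3 + 229.1 + (-36.3) = -548.5
Financial account = -(-548.5 + 38.0 + (-127.9)) = 638.4

638.4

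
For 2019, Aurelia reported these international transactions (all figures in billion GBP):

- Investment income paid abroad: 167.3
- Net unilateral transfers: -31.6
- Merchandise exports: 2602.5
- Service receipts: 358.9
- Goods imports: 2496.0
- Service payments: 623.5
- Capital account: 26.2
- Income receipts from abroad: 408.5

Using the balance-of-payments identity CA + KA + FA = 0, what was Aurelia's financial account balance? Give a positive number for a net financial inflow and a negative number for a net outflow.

Goods balance = 2602.5 - 2496.0 = 106.5
Services balance = 358.9 - 623.5 = -264.6
Trade balance (goods + services) = 106.5 + (-264.6) = -158.1
Net primary income = 408.5 - 167.3 = 241.2
Net secondary income = -31.6
Current account = -158.1 + 241.2 + (-31.6) = 51.5
Financial account = -(51.5 + 26.2) = -77.7

-77.7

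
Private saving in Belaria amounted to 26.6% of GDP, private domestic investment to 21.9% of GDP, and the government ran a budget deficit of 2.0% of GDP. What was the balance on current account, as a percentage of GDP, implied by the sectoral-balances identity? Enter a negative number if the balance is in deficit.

By the sectoral-balances identity, CA = (S_private - I) + (T - G).
Private balance = 26.6 - 21.9 = 4.7
Government balance (T - G) = -2.0
CA = 4.7 + (-2.0) = 2.7

2.7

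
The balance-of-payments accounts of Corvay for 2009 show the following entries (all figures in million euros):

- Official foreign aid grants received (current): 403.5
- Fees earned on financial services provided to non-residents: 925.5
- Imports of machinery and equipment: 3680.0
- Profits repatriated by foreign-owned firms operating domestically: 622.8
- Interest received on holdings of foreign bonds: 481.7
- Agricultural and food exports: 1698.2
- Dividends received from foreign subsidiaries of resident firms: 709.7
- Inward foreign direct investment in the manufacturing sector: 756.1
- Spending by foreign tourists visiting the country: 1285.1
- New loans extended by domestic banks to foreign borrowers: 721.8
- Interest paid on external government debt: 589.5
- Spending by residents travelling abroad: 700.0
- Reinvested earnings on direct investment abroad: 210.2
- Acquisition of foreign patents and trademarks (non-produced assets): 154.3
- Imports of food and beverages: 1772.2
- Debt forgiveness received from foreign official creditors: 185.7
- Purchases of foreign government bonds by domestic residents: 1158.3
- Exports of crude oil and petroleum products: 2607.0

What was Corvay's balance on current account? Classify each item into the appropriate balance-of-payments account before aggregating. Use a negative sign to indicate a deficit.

956.4

Goods: -3680.0 - 1772.2 + 1698.2 + 2607.0 = -1147.0
Services: 925.5 + 1285.1 - 700.0 = 1510.6
Primary income: 481.7 - 589.5 - 622.8 + 210.2 + 709.7 = 189.3
Secondary income: 403.5
Current account = (-1147.0) + 1510.6 + 189.3 + 403.5 = 956.4
(Excluded from the current account — financial account: inward foreign direct investment in the manufacturing sector 756.1, new loans extended by domestic banks to foreign borrowers 721.8, purchases of foreign government bonds by domestic residents 1158.3; capital account: acquisition of foreign patents and trademarks (non-produced assets) 154.3, debt forgiveness received from foreign official creditors 185.7.)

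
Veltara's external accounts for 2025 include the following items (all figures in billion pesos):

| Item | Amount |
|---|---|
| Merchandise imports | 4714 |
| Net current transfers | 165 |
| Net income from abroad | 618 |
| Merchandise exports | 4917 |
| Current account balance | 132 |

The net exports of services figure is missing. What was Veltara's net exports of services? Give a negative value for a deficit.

-854

Current account = goods balance + services balance + net primary income + net secondary income
Sum of the known components = 986
Net exports of services = CA - (known components) = 132 - 986 = -854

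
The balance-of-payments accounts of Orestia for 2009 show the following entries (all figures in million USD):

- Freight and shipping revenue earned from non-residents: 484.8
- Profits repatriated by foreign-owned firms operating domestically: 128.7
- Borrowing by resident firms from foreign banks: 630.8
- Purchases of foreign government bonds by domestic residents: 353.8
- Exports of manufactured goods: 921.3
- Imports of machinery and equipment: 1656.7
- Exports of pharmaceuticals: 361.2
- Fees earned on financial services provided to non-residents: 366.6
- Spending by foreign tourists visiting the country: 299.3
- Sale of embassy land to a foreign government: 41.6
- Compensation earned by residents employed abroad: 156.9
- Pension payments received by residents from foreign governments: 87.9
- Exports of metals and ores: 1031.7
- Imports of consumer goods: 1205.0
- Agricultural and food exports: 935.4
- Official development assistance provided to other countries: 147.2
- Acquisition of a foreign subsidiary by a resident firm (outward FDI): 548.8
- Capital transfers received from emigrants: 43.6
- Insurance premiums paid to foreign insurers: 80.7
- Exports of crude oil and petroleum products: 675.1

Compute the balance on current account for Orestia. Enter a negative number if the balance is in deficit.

Goods: 361.2 + 1031.7 - 1205.0 + 921.3 + 675.1 - 1656.7 + 935.4 = 1063.0
Services: 299.3 - 80.7 + 366.6 + 484.8 = 1070.0
Primary income: -128.7 + 156.9 = 28.2
Secondary income: -147.2 + 87.9 = -59.3
Current account = 1063.0 + 1070.0 + 28.2 + (-59.3) = 2101.9
(Excluded from the current account — financial account: borrowing by resident firms from foreign banks 630.8, purchases of foreign government bonds by domestic residents 353.8, acquisition of a foreign subsidiary by a resident firm (outward FDI) 548.8; capital account: sale of embassy land to a foreign government 41.6, capital transfers received from emigrants 43.6.)

2101.9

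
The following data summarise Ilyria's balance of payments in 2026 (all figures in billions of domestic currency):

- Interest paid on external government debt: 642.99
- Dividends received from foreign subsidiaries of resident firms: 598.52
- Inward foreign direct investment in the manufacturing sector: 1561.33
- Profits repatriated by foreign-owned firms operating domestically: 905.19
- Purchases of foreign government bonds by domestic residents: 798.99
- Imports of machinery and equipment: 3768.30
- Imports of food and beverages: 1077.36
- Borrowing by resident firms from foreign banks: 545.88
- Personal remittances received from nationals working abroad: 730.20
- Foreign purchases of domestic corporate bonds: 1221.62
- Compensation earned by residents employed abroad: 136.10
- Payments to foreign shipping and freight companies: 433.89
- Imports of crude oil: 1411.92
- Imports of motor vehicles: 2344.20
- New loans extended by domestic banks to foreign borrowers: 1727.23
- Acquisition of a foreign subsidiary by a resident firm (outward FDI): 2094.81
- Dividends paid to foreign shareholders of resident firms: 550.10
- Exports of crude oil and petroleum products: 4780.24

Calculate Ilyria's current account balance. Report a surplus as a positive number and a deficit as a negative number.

-4888.89

Goods: -2344.20 + 4780.24 - 1411.92 - 1077.36 - 3768.30 = -3821.54
Services: -433.89
Primary income: -905.19 + 598.52 - 642.99 + 136.10 - 550.10 = -1363.66
Secondary income: 730.20
Current account = (-3821.54) + (-433.89) + (-1363.66) + 730.20 = -4888.89
(Excluded from the current account — financial account: inward foreign direct investment in the manufacturing sector 1561.33, purchases of foreign government bonds by domestic residents 798.99, borrowing by resident firms from foreign banks 545.88, foreign purchases of domestic corporate bonds 1221.62, new loans extended by domestic banks to foreign borrowers 1727.23, acquisition of a foreign subsidiary by a resident firm (outward FDI) 2094.81.)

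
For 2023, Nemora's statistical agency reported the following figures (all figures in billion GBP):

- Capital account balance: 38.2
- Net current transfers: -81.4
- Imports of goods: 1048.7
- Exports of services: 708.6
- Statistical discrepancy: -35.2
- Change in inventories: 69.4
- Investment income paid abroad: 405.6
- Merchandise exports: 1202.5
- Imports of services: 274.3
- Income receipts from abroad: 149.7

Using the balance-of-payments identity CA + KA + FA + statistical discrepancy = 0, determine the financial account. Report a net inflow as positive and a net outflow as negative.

Goods balance = 1202.5 - 1048.7 = 153.8
Services balance = 708.6 - 274.3 = 434.3
Trade balance (goods + services) = 153.8 + 434.3 = 588.1
Net primary income = 149.7 - 405.6 = -255.9
Net secondary income = -81.4
Current account = 588.1 + (-255.9) + (-81.4) = 250.8
Financial account = -(250.8 + 38.2 + (-35.2)) = -253.8

-253.8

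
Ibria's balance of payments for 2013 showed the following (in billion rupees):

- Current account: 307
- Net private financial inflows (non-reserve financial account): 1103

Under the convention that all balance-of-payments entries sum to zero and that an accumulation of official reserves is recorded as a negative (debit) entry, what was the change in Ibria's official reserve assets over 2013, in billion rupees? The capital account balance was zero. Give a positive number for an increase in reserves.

Official reserve transactions balance = -(307 + 1103) = -1410
An accumulation of reserves is recorded as a debit (negative entry), so the change in the stock of reserves is the negative of that balance.
Change in official reserves = -(-1410) = 1410

1410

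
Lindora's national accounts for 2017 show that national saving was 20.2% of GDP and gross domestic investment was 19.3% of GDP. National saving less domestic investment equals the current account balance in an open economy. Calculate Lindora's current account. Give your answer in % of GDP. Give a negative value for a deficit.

0.9

CA = S - I = 20.2 - 19.3 = 0.9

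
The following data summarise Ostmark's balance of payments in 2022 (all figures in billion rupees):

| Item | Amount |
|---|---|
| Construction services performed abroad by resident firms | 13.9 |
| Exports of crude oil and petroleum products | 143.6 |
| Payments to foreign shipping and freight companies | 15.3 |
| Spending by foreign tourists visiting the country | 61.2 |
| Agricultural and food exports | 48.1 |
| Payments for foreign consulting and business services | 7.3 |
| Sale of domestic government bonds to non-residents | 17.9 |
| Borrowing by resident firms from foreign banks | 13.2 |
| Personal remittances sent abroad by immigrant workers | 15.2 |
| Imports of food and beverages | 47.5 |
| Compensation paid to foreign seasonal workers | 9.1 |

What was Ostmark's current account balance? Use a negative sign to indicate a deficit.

Goods: -47.5 + 48.1 + 143.6 = 144.2
Services: 13.9 + 61.2 - 15.3 - 7.3 = 52.5
Primary income: -9.1
Secondary income: -15.2
Current account = 144.2 + 52.5 + (-9.1) + (-15.2) = 172.4
(Excluded from the current account — financial account: sale of domestic government bonds to non-residents 17.9, borrowing by resident firms from foreign banks 13.2.)

172.4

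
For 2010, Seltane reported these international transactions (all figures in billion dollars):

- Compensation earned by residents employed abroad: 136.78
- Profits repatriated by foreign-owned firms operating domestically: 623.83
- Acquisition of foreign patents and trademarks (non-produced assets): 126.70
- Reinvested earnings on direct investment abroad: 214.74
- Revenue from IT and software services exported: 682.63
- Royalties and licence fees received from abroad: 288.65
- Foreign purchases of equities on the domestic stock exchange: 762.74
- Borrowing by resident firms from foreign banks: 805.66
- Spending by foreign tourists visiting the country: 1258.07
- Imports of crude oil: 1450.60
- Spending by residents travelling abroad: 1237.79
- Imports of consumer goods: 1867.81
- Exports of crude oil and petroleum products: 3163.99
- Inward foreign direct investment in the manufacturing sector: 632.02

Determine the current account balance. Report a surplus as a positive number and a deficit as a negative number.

Goods: -1867.81 + 3163.99 - 1450.60 = -154.42
Services: 288.65 + 682.63 - 1237.79 + 1258.07 = 991.56
Primary income: 136.78 + 214.74 - 623.83 = -272.31
Current account = (-154.42) + 991.56 + (-272.31) = 564.83
(Excluded from the current account — capital account: acquisition of foreign patents and trademarks (non-produced assets) 126.70; financial account: foreign purchases of equities on the domestic stock exchange 762.74, borrowing by resident firms from foreign banks 805.66, inward foreign direct investment in the manufacturing sector 632.02.)

564.83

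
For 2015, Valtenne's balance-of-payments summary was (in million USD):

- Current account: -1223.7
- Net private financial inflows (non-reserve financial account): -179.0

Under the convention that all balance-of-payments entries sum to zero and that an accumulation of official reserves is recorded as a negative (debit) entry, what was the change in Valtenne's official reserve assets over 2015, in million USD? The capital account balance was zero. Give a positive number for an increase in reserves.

-1402.7

Official reserve transactions balance = -((-1223.7) + (-179.0)) = 1402.7
An accumulation of reserves is recorded as a debit (negative entry), so the change in the stock of reserves is the negative of that balance.
Change in official reserves = -(1402.7) = -1402.7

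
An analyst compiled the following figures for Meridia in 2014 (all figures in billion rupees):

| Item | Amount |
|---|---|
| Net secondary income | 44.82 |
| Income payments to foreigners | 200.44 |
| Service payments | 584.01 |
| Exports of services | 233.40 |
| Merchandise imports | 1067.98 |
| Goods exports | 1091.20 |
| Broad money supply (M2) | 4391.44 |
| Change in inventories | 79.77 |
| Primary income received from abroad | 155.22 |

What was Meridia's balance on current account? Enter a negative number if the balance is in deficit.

Goods balance = 1091.20 - 1067.98 = 23.22
Services balance = 233.40 - 584.01 = -350.61
Trade balance (goods + services) = 23.22 + (-350.61) = -327.39
Net primary income = 155.22 - 200.44 = -45.22
Net secondary income = 44.82
Current account = -327.39 + (-45.22) + 44.82 = -327.79

-327.79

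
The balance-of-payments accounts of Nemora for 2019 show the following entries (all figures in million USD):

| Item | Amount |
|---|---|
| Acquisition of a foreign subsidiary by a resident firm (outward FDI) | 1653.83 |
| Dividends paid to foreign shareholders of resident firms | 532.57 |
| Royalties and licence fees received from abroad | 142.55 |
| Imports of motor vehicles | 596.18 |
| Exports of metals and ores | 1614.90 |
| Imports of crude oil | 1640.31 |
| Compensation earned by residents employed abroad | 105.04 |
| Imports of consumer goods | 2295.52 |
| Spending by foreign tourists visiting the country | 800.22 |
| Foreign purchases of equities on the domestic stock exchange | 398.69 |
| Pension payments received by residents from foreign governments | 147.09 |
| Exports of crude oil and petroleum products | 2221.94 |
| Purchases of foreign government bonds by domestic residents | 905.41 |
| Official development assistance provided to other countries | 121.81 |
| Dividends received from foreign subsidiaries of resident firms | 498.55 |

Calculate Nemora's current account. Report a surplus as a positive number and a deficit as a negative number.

Goods: -596.18 + 2221.94 - 1640.31 - 2295.52 + 1614.90 = -695.17
Services: 800.22 + 142.55 = 942.77
Primary income: 105.04 + 498.55 - 532.57 = 71.02
Secondary income: 147.09 - 121.81 = 25.28
Current account = (-695.17) + 942.77 + 71.02 + 25.28 = 343.90
(Excluded from the current account — financial account: acquisition of a foreign subsidiary by a resident firm (outward FDI) 1653.83, foreign purchases of equities on the domestic stock exchange 398.69, purchases of foreign government bonds by domestic residents 905.41.)

343.90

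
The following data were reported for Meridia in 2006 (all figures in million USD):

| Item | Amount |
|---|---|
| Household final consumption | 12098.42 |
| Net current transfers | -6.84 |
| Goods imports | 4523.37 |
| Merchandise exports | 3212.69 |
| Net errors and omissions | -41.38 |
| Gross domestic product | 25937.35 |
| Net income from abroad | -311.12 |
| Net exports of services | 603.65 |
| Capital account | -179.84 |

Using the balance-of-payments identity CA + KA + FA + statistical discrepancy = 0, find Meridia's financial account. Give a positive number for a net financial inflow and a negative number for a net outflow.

1246.21

Goods balance = 3212.69 - 4523.37 = -1310.68
Services balance = 603.65
Trade balance (goods + services) = -1310.68 + 603.65 = -707.03
Net primary income = -311.12
Net secondary income = -6.84
Current account = -707.03 + (-311.12) + (-6.84) = -1024.99
Financial account = -(-1024.99 + (-179.84) + (-41.38)) = 1246.21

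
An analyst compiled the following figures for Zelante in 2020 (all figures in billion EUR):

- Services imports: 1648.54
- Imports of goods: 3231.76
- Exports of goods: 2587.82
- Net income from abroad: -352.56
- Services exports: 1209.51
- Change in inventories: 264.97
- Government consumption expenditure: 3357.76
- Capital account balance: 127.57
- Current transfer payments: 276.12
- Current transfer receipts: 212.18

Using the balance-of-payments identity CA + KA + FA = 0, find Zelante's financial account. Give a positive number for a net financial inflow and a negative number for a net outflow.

Goods balance = 2587.82 - 3231.76 = -643.94
Services balance = 1209.51 - 1648.54 = -439.03
Trade balance (goods + services) = -643.94 + (-439.03) = -1082.97
Net primary income = -352.56
Net secondary income = 212.18 - 276.12 = -63.94
Current account = -1082.97 + (-352.56) + (-63.94) = -1499.47
Financial account = -(-1499.47 + 127.57) = 1371.90

1371.90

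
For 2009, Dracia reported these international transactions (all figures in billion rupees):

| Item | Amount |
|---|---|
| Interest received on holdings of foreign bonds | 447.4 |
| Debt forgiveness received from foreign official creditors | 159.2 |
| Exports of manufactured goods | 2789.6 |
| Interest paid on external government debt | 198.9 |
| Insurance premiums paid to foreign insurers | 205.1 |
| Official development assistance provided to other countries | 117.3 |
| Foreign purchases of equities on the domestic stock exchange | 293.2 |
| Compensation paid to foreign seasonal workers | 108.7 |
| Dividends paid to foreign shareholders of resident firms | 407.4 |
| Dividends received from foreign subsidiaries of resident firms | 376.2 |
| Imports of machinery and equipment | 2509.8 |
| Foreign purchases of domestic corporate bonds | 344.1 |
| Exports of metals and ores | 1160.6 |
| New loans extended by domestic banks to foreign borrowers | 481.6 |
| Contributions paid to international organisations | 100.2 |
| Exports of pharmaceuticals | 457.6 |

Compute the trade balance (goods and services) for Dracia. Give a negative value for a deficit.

1692.9

Goods: 1160.6 + 457.6 - 2509.8 + 2789.6 = 1898.0
Services: -205.1
Trade balance = 1898.0 + (-205.1) = 1692.9
(Excluded from the trade balance — primary income: interest received on holdings of foreign bonds 447.4, interest paid on external government debt 198.9, compensation paid to foreign seasonal workers 108.7, dividends paid to foreign shareholders of resident firms 407.4, dividends received from foreign subsidiaries of resident firms 376.2; capital account: debt forgiveness received from foreign official creditors 159.2; secondary income: official development assistance provided to other countries 117.3, contributions paid to international organisations 100.2; financial account: foreign purchases of equities on the domestic stock exchange 293.2, foreign purchases of domestic corporate bonds 344.1, new loans extended by domestic banks to foreign borrowers 481.6.)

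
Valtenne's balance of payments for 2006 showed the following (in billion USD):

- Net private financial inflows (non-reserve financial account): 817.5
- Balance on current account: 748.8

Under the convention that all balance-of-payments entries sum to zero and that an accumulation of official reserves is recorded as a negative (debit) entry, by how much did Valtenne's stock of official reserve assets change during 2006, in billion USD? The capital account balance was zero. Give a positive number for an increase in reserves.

Official reserve transactions balance = -(748.8 + 817.5) = -1566.3
An accumulation of reserves is recorded as a debit (negative entry), so the change in the stock of reserves is the negative of that balance.
Change in official reserves = -(-1566.3) = 1566.3

1566.3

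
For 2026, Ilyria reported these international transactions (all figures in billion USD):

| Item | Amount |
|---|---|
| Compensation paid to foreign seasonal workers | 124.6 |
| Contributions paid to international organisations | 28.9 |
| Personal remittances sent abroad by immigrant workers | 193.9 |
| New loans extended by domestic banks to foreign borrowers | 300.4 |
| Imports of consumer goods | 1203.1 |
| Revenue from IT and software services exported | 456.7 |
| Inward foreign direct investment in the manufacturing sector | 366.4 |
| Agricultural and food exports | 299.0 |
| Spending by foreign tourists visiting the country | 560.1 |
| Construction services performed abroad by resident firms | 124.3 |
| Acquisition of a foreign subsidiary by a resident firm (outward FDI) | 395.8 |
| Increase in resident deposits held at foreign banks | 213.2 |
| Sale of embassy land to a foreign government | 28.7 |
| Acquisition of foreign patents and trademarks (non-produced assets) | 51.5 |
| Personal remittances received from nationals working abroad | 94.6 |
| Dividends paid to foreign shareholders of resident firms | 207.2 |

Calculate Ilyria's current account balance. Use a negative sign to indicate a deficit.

Goods: 299.0 - 1203.1 = -904.1
Services: 124.3 + 456.7 + 560.1 = 1141.1
Primary income: -124.6 - 207.2 = -331.8
Secondary income: -28.9 - 193.9 + 94.6 = -128.2
Current account = (-904.1) + 1141.1 + (-331.8) + (-128.2) = -223.0
(Excluded from the current account — financial account: new loans extended by domestic banks to foreign borrowers 300.4, inward foreign direct investment in the manufacturing sector 366.4, acquisition of a foreign subsidiary by a resident firm (outward FDI) 395.8, increase in resident deposits held at foreign banks 213.2; capital account: sale of embassy land to a foreign government 28.7, acquisition of foreign patents and trademarks (non-produced assets) 51.5.)

-223.0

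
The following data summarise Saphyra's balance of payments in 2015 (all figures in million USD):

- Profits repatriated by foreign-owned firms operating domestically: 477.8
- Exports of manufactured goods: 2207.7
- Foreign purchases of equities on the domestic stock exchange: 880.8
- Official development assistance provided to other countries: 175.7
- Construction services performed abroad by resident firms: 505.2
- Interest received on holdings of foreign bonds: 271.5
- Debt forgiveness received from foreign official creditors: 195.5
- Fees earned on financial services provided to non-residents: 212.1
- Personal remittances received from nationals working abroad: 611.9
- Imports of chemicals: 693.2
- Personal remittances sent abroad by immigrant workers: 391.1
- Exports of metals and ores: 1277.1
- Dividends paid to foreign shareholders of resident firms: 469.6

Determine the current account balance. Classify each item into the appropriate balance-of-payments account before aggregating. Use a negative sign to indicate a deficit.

2878.1

Goods: 2207.7 + 1277.1 - 693.2 = 2791.6
Services: 212.1 + 505.2 = 717.3
Primary income: 271.5 - 469.6 - 477.8 = -675.9
Secondary income: -175.7 - 391.1 + 611.9 = 45.1
Current account = 2791.6 + 717.3 + (-675.9) + 45.1 = 2878.1
(Excluded from the current account — financial account: foreign purchases of equities on the domestic stock exchange 880.8; capital account: debt forgiveness received from foreign official creditors 195.5.)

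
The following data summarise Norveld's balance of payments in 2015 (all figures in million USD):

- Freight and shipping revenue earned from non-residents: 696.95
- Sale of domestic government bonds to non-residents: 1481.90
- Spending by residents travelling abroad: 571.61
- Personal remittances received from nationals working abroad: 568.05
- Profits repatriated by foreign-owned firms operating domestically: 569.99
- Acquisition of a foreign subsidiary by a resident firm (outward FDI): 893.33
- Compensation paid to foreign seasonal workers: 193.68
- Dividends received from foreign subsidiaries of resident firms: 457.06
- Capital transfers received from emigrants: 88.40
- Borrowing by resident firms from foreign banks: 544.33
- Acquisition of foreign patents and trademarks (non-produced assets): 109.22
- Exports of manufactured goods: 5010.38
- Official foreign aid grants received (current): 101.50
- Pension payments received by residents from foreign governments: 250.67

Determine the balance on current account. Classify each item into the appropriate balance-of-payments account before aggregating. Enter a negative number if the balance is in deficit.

5749.33

Goods: 5010.38
Services: -571.61 + 696.95 = 125.34
Primary income: -569.99 + 457.06 - 193.68 = -306.61
Secondary income: 568.05 + 101.50 + 250.67 = 920.22
Current account = 5010.38 + 125.34 + (-306.61) + 920.22 = 5749.33
(Excluded from the current account — financial account: sale of domestic government bonds to non-residents 1481.90, acquisition of a foreign subsidiary by a resident firm (outward FDI) 893.33, borrowing by resident firms from foreign banks 544.33; capital account: capital transfers received from emigrants 88.40, acquisition of foreign patents and trademarks (non-produced assets) 109.22.)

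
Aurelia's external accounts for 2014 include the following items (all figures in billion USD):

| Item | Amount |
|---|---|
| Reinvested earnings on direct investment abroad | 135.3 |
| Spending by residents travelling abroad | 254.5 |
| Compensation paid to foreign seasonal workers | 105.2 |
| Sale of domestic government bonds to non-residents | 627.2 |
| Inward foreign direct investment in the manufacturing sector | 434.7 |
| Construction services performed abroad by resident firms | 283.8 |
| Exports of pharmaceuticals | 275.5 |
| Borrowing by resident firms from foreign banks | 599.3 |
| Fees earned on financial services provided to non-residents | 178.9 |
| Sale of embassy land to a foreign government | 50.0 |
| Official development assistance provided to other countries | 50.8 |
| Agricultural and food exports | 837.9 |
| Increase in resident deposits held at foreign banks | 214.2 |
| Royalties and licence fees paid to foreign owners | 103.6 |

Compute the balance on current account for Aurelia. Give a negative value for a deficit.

1197.3

Goods: 275.5 + 837.9 = 1113.4
Services: -103.6 + 178.9 + 283.8 - 254.5 = 104.6
Primary income: 135.3 - 105.2 = 30.1
Secondary income: -50.8
Current account = 1113.4 + 104.6 + 30.1 + (-50.8) = 1197.3
(Excluded from the current account — financial account: sale of domestic government bonds to non-residents 627.2, inward foreign direct investment in the manufacturing sector 434.7, borrowing by resident firms from foreign banks 599.3, increase in resident deposits held at foreign banks 214.2; capital account: sale of embassy land to a foreign government 50.0.)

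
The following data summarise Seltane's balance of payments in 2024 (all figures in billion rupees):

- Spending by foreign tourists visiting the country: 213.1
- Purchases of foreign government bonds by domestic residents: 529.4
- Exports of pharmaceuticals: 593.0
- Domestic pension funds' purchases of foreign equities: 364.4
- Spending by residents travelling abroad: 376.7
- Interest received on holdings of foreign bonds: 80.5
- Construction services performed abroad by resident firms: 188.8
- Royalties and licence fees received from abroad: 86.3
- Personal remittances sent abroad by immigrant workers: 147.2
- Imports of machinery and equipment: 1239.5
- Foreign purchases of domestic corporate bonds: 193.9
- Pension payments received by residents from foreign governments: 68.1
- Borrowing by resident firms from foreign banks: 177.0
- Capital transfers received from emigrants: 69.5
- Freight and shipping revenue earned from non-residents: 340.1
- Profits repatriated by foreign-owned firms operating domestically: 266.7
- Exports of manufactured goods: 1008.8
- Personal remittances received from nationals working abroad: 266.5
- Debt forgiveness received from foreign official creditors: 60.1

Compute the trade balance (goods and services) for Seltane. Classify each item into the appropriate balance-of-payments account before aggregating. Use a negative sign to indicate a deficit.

Goods: 1008.8 - 1239.5 + 593.0 = 362.3
Services: 86.3 + 340.1 - 376.7 + 213.1 + 188.8 = 451.6
Trade balance = 362.3 + 451.6 = 813.9
(Excluded from the trade balance — financial account: purchases of foreign government bonds by domestic residents 529.4, domestic pension funds' purchases of foreign equities 364.4, foreign purchases of domestic corporate bonds 193.9, borrowing by resident firms from foreign banks 177.0; primary income: interest received on holdings of foreign bonds 80.5, profits repatriated by foreign-owned firms operating domestically 266.7; secondary income: personal remittances sent abroad by immigrant workers 147.2, pension payments received by residents from foreign governments 68.1, personal remittances received from nationals working abroad 266.5; capital account: capital transfers received from emigrants 69.5, debt forgiveness received from foreign official creditors 60.1.)

813.9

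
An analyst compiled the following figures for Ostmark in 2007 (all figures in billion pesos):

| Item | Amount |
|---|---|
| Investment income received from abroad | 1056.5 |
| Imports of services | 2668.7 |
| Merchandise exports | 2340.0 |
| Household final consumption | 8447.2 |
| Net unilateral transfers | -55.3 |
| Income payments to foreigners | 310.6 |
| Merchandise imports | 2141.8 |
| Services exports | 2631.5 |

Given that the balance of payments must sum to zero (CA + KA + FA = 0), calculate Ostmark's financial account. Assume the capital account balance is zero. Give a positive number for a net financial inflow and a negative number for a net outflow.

-851.6

Goods balance = 2340.0 - 2141.8 = 198.2
Services balance = 2631.5 - 2668.7 = -37.2
Trade balance (goods + services) = 198.2 + (-37.2) = 161.0
Net primary income = 1056.5 - 310.6 = 745.9
Net secondary income = -55.3
Current account = 161.0 + 745.9 + (-55.3) = 851.6
Financial account = -(851.6) = -851.6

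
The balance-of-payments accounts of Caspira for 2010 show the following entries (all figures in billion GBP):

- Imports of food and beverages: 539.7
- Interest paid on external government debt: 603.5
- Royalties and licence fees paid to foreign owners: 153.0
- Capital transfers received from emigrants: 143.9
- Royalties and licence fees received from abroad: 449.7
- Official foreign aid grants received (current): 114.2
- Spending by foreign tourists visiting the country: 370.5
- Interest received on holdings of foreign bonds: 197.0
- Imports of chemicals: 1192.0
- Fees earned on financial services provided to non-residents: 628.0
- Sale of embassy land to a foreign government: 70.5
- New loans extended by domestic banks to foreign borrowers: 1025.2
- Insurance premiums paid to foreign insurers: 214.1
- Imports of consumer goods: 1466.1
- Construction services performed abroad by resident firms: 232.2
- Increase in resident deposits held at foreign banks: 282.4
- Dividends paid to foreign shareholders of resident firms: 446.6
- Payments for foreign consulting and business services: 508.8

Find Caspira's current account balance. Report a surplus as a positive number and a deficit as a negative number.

-3132.2

Goods: -539.7 - 1192.0 - 1466.1 = -3197.8
Services: -508.8 + 449.7 - 214.1 + 628.0 - 153.0 + 370.5 + 232.2 = 804.5
Primary income: -603.5 + 197.0 - 446.6 = -853.1
Secondary income: 114.2
Current account = (-3197.8) + 804.5 + (-853.1) + 114.2 = -3132.2
(Excluded from the current account — capital account: capital transfers received from emigrants 143.9, sale of embassy land to a foreign government 70.5; financial account: new loans extended by domestic banks to foreign borrowers 1025.2, increase in resident deposits held at foreign banks 282.4.)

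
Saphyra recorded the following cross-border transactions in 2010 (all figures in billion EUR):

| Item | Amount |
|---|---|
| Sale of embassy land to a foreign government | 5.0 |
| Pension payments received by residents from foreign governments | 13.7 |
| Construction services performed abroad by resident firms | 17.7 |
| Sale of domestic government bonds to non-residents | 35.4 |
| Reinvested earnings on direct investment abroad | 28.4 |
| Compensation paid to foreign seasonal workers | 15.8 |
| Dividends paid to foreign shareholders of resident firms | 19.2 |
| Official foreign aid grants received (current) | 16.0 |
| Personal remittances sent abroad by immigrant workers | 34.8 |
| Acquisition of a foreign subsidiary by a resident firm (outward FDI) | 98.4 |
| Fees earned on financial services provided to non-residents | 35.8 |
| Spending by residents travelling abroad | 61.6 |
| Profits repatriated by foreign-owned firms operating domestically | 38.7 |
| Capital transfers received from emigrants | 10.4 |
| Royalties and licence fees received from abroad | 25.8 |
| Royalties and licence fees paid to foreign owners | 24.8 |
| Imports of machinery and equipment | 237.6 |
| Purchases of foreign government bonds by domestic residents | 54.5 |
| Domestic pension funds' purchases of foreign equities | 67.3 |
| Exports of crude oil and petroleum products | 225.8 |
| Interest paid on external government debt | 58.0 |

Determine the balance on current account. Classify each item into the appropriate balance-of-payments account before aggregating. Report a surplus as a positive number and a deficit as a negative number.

Goods: -237.6 + 225.8 = -11.8
Services: 35.8 - 24.8 + 17.7 + 25.8 - 61.6 = -7.1
Primary income: -15.8 - 38.7 - 58.0 - 19.2 + 28.4 = -103.3
Secondary income: 13.7 + 16.0 - 34.8 = -5.1
Current account = (-11.8) + (-7.1) + (-103.3) + (-5.1) = -127.3
(Excluded from the current account — capital account: sale of embassy land to a foreign government 5.0, capital transfers received from emigrants 10.4; financial account: sale of domestic government bonds to non-residents 35.4, acquisition of a foreign subsidiary by a resident firm (outward FDI) 98.4, purchases of foreign government bonds by domestic residents 54.5, domestic pension funds' purchases of foreign equities 67.3.)

-127.3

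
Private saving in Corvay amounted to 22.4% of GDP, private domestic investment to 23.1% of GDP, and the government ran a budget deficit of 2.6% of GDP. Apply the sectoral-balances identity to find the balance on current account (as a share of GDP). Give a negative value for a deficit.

-3.3

By the sectoral-balances identity, CA = (S_private - I) + (T - G).
Private balance = 22.4 - 23.1 = -0.7
Government balance (T - G) = -2.6
CA = -0.7 + (-2.6) = -3.3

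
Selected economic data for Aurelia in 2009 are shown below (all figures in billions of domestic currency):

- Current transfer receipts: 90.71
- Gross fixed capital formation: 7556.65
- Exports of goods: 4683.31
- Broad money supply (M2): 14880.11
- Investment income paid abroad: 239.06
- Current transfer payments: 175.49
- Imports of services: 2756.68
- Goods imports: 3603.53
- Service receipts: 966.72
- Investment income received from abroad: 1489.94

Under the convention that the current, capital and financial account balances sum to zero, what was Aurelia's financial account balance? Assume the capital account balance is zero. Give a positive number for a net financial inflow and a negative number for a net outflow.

-455.92

Goods balance = 4683.31 - 3603.53 = 1079.78
Services balance = 966.72 - 2756.68 = -1789.96
Trade balance (goods + services) = 1079.78 + (-1789.96) = -710.18
Net primary income = 1489.94 - 239.06 = 1250.88
Net secondary income = 90.71 - 175.49 = -84.78
Current account = -710.18 + 1250.88 + (-84.78) = 455.92
Financial account = -(455.92) = -455.92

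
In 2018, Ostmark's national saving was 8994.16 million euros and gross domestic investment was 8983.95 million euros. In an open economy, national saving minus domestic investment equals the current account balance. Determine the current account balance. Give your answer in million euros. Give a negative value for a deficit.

10.21

CA = S - I = 8994.16 - 8983.95 = 10.21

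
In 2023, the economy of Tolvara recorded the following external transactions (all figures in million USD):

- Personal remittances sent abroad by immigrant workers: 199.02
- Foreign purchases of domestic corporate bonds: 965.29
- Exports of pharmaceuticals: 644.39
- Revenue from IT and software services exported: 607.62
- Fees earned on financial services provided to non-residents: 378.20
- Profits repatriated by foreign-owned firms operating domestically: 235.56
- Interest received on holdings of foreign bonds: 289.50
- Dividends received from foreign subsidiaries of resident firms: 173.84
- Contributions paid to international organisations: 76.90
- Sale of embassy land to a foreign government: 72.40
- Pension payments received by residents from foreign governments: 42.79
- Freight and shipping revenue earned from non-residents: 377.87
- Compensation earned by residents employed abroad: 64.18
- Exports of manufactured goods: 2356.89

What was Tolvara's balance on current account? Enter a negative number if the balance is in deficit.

4423.80

Goods: 644.39 + 2356.89 = 3001.28
Services: 378.20 + 377.87 + 607.62 = 1363.69
Primary income: 289.50 - 235.56 + 173.84 + 64.18 = 291.96
Secondary income: -199.02 + 42.79 - 76.90 = -233.13
Current account = 3001.28 + 1363.69 + 291.96 + (-233.13) = 4423.80
(Excluded from the current account — financial account: foreign purchases of domestic corporate bonds 965.29; capital account: sale of embassy land to a foreign government 72.40.)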